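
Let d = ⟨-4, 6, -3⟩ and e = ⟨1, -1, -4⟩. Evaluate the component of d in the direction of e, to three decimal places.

d · e = (-4)·1 + 6·(-1) + (-3)·(-4) = -4 - 6 + 12 = 2
|e| = √(1 + 1 + 16) = √18 ≈ 4.2426
comp_e d = 2 / √18 ≈ 0.471

0.471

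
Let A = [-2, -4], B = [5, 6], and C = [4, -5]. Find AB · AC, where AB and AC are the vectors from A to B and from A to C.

32

AB = B − A = (7, 10)
AC = C − A = (6, -1)
AB · AC = 7·6 + 10·(-1) = 42 - 10 = 32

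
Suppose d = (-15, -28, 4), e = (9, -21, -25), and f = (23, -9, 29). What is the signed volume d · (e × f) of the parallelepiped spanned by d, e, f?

37526

e × f:
i: (-21)·29 - (-25)·(-9) = -609 - 225 = -834
j: (-25)·23 - 9·29 = -575 - 261 = -836
k: 9·(-9) - (-21)·23 = -81 - (-483) = 402
e × f = (-834, -836, 402)
d · (e × f) = (-15)·(-834) + (-28)·(-836) + 4·402 = 12510 + 23408 + 1608 = 37526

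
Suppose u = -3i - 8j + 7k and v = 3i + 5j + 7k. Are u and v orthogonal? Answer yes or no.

u · v = (-3)·3 + (-8)·5 + 7·7 = -9 - 40 + 49 = 0
Zero, so the vectors are orthogonal.

yes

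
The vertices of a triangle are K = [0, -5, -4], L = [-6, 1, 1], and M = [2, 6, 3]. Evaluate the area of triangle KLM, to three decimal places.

47.321

KL = (-6, 6, 5),  KM = (2, 11, 7)
i: 6·7 - 5·11 = 42 - 55 = -13
j: 5·2 - (-6)·7 = 10 - (-42) = 52
k: (-6)·11 - 6·2 = -66 - 12 = -78
KL × KM = (-13, 52, -78)
|KL × KM| = √8957 ≈ 94.6414
area = ½ · 94.6414 ≈ 47.321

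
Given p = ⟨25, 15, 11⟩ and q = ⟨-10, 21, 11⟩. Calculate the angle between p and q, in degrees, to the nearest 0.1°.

p · q = 25·(-10) + 15·21 + 11·11 = -250 + 315 + 121 = 186
|p|² = 625 + 225 + 121 = 971,  |p| = √971 ≈ 31.160873
|q|² = 100 + 441 + 121 = 662,  |q| = √662 ≈ 25.729361
cos θ = 186 / (31.160873 · 25.729361) ≈ 0.23199
θ = arccos(0.23199) ≈ 76.6°

76.6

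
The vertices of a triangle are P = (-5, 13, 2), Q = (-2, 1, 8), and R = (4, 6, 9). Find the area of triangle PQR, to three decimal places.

PQ = (3, -12, 6),  PR = (9, -7, 7)
i: (-12)·7 - 6·(-7) = -84 - (-42) = -42
j: 6·9 - 3·7 = 54 - 21 = 33
k: 3·(-7) - (-12)·9 = -21 - (-108) = 87
PQ × PR = (-42, 33, 87)
|PQ × PR| = √10422 ≈ 102.0882
area = ½ · 102.0882 ≈ 51.044

51.044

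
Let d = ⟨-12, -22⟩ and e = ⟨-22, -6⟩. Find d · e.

d · e = (-12)·(-22) + (-22)·(-6) = 264 + 132 = 396

396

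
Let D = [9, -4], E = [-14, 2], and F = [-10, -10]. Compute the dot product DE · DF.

401

DE = E − D = (-23, 6)
DF = F − D = (-19, -6)
DE · DF = (-23)·(-19) + 6·(-6) = 437 - 36 = 401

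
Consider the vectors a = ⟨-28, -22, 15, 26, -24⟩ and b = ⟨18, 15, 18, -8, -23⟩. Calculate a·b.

-220

a · b = (-28)·18 + (-22)·15 + 15·18 + 26·(-8) + (-24)·(-23) = -504 - 330 + 270 - 208 + 552 = -220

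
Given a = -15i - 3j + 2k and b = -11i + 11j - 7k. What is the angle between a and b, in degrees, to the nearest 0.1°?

a · b = (-15)·(-11) + (-3)·11 + 2·(-7) = 165 - 33 - 14 = 118
|a|² = 225 + 9 + 4 = 238,  |a| = √238 ≈ 15.427249
|b|² = 121 + 121 + 49 = 291,  |b| = √291 ≈ 17.058722
cos θ = 118 / (15.427249 · 17.058722) ≈ 0.44838
θ = arccos(0.44838) ≈ 63.4°

63.4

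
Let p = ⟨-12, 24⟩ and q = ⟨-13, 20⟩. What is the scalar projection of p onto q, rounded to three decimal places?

26.663

p · q = (-12)·(-13) + 24·20 = 156 + 480 = 636
|q| = √(169 + 400) = √569 ≈ 23.8537
comp_q p = 636 / √569 ≈ 26.663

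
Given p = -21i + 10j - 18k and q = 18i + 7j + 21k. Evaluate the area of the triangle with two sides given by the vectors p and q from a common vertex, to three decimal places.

i: 10·21 - (-18)·7 = 210 - (-126) = 336
j: (-18)·18 - (-21)·21 = -324 - (-441) = 117
k: (-21)·7 - 10·18 = -147 - 180 = -327
p × q = (336, 117, -327)
|p × q| = √(336² + 117² + (-327)²) = √233514 ≈ 483.2329
area = ½ · 483.2329 ≈ 241.616

241.616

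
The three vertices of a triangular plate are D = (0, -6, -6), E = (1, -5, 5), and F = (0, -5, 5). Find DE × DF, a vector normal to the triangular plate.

(0, -11, 1)

DE = (1, 1, 11)
DF = (0, 1, 11)
i: 1·11 - 11·1 = 11 - 11 = 0
j: 11·0 - 1·11 = 0 - 11 = -11
k: 1·1 - 1·0 = 1 - 0 = 1
DE × DF = (0, -11, 1)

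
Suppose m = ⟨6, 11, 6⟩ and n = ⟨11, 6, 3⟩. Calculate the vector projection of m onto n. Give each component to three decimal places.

m · n = 6·11 + 11·6 + 6·3 = 66 + 66 + 18 = 150
|n|² = 121 + 36 + 9 = 166
proj_n m = (150/166) · (11, 6, 3) ≈ (9.940, 5.422, 2.711)

(9.940, 5.422, 2.711)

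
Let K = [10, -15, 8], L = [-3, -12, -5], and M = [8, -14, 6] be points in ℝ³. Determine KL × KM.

KL = (-13, 3, -13)
KM = (-2, 1, -2)
i: 3·(-2) - (-13)·1 = -6 - (-13) = 7
j: (-13)·(-2) - (-13)·(-2) = 26 - 26 = 0
k: (-13)·1 - 3·(-2) = -13 - (-6) = -7
KL × KM = (7, 0, -7)

(7, 0, -7)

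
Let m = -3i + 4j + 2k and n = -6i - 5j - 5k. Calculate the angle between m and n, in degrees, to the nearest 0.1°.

m · n = (-3)·(-6) + 4·(-5) + 2·(-5) = 18 - 20 - 10 = -12
|m|² = 9 + 16 + 4 = 29,  |m| = √29 ≈ 5.385165
|n|² = 36 + 25 + 25 = 86,  |n| = √86 ≈ 9.273618
cos θ = -12 / (5.385165 · 9.273618) ≈ -0.24029
θ = arccos(-0.24029) ≈ 103.9°

103.9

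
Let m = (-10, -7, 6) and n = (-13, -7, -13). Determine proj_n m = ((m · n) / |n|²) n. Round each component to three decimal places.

m · n = (-10)·(-13) + (-7)·(-7) + 6·(-13) = 130 + 49 - 78 = 101
|n|² = 169 + 49 + 169 = 387
proj_n m = (101/387) · (-13, -7, -13) ≈ (-3.393, -1.827, -3.393)

(-3.393, -1.827, -3.393)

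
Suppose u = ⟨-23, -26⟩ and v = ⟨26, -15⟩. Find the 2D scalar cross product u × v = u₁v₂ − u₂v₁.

1021

(-23)·(-15) - (-26)·26 = 345 - (-676) = 1021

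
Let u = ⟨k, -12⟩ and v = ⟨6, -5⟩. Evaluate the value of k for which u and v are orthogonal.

u · v = k·6 + (-12)·(-5) = 60 + 6k
Set equal to 0: 6k = -60, so k = -10.

-10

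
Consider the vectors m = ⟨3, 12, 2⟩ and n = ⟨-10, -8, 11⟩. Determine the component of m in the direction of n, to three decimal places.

-6.160

m · n = 3·(-10) + 12·(-8) + 2·11 = -30 - 96 + 22 = -104
|n| = √(100 + 64 + 121) = √285 ≈ 16.8819
comp_n m = -104 / √285 ≈ -6.160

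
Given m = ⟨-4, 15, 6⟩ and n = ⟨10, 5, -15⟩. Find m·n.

m · n = (-4)·10 + 15·5 + 6·(-15) = -40 + 75 - 90 = -55

-55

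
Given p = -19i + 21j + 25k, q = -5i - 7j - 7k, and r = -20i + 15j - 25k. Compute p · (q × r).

-10380

q × r:
i: (-7)·(-25) - (-7)·15 = 175 - (-105) = 280
j: (-7)·(-20) - (-5)·(-25) = 140 - 125 = 15
k: (-5)·15 - (-7)·(-20) = -75 - 140 = -215
q × r = (280, 15, -215)
p · (q × r) = (-19)·280 + 21·15 + 25·(-215) = -5320 + 315 - 5375 = -10380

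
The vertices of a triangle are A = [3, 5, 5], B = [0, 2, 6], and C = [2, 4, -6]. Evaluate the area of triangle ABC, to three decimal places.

24.042

AB = (-3, -3, 1),  AC = (-1, -1, -11)
i: (-3)·(-11) - 1·(-1) = 33 - (-1) = 34
j: 1·(-1) - (-3)·(-11) = -1 - 33 = -34
k: (-3)·(-1) - (-3)·(-1) = 3 - 3 = 0
AB × AC = (34, -34, 0)
|AB × AC| = √2312 ≈ 48.0833
area = ½ · 48.0833 ≈ 24.042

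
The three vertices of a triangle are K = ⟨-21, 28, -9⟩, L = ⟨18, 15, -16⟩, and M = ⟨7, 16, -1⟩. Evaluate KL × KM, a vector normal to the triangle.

(-188, -508, -104)

KL = (39, -13, -7)
KM = (28, -12, 8)
i: (-13)·8 - (-7)·(-12) = -104 - 84 = -188
j: (-7)·28 - 39·8 = -196 - 312 = -508
k: 39·(-12) - (-13)·28 = -468 - (-364) = -104
KL × KM = (-188, -508, -104)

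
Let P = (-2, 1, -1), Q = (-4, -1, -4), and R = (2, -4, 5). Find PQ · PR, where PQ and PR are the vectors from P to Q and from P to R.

PQ = Q − P = (-2, -2, -3)
PR = R − P = (4, -5, 6)
PQ · PR = (-2)·4 + (-2)·(-5) + (-3)·6 = -8 + 10 - 18 = -16

-16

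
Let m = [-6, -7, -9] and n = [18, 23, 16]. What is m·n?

-413

m · n = (-6)·18 + (-7)·23 + (-9)·16 = -108 - 161 - 144 = -413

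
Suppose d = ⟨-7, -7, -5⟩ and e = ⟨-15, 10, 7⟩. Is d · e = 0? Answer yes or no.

d · e = (-7)·(-15) + (-7)·10 + (-5)·7 = 105 - 70 - 35 = 0
Zero, so the vectors are orthogonal.

yes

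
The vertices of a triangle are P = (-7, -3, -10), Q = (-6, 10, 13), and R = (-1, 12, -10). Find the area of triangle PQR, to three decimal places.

PQ = (1, 13, 23),  PR = (6, 15, 0)
i: 13·0 - 23·15 = 0 - 345 = -345
j: 23·6 - 1·0 = 138 - 0 = 138
k: 1·15 - 13·6 = 15 - 78 = -63
PQ × PR = (-345, 138, -63)
|PQ × PR| = √142038 ≈ 376.8793
area = ½ · 376.8793 ≈ 188.440

188.440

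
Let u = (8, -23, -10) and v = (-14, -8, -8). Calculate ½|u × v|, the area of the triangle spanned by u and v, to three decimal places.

i: (-23)·(-8) - (-10)·(-8) = 184 - 80 = 104
j: (-10)·(-14) - 8·(-8) = 140 - (-64) = 204
k: 8·(-8) - (-23)·(-14) = -64 - 322 = -386
u × v = (104, 204, -386)
|u × v| = √(104² + 204² + (-386)²) = √201428 ≈ 448.8073
area = ½ · 448.8073 ≈ 224.404

224.404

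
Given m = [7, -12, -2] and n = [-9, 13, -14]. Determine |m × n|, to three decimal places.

i: (-12)·(-14) - (-2)·13 = 168 - (-26) = 194
j: (-2)·(-9) - 7·(-14) = 18 - (-98) = 116
k: 7·13 - (-12)·(-9) = 91 - 108 = -17
m × n = (194, 116, -17)
|m × n| = √(194² + 116² + (-17)²) = √51381 ≈ 226.6738

226.674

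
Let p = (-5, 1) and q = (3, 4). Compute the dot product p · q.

-11

p · q = (-5)·3 + 1·4 = -15 + 4 = -11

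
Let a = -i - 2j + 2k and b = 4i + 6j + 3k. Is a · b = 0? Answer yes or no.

no

a · b = (-1)·4 + (-2)·6 + 2·3 = -4 - 12 + 6 = -10
Nonzero, so the vectors are not orthogonal.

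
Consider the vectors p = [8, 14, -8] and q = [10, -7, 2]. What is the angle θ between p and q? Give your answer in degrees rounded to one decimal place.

p · q = 8·10 + 14·(-7) + (-8)·2 = 80 - 98 - 16 = -34
|p|² = 64 + 196 + 64 = 324,  |p| = √324 ≈ 18.000000
|q|² = 100 + 49 + 4 = 153,  |q| = √153 ≈ 12.369317
cos θ = -34 / (18.000000 · 12.369317) ≈ -0.15271
θ = arccos(-0.15271) ≈ 98.8°

98.8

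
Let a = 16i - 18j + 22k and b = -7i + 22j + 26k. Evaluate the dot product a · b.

64

a · b = 16·(-7) + (-18)·22 + 22·26 = -112 - 396 + 572 = 64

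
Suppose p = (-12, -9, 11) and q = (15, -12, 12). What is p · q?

p · q = (-12)·15 + (-9)·(-12) + 11·12 = -180 + 108 + 132 = 60

60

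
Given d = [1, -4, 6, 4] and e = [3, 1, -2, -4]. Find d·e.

-29

d · e = 1·3 + (-4)·1 + 6·(-2) + 4·(-4) = 3 - 4 - 12 - 16 = -29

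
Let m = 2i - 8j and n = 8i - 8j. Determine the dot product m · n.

m · n = 2·8 + (-8)·(-8) = 16 + 64 = 80

80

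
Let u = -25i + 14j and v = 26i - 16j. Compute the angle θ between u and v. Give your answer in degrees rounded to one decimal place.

u · v = (-25)·26 + 14·(-16) = -650 - 224 = -874
|u|² = 625 + 196 = 821,  |u| = √821 ≈ 28.653098
|v|² = 676 + 256 = 932,  |v| = √932 ≈ 30.528675
cos θ = -874 / (28.653098 · 30.528675) ≈ -0.99915
θ = arccos(-0.99915) ≈ 177.6°

177.6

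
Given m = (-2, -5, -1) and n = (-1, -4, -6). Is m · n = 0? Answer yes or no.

no

m · n = (-2)·(-1) + (-5)·(-4) + (-1)·(-6) = 2 + 20 + 6 = 28
Nonzero, so the vectors are not orthogonal.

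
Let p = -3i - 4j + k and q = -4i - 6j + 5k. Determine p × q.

i: (-4)·5 - 1·(-6) = -20 - (-6) = -14
j: 1·(-4) - (-3)·5 = -4 - (-15) = 11
k: (-3)·(-6) - (-4)·(-4) = 18 - 16 = 2
p × q = (-14, 11, 2)

(-14, 11, 2)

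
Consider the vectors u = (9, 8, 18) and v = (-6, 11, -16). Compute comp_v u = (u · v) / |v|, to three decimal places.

u · v = 9·(-6) + 8·11 + 18·(-16) = -54 + 88 - 288 = -254
|v| = √(36 + 121 + 256) = √413 ≈ 20.3224
comp_v u = -254 / √413 ≈ -12.499

-12.499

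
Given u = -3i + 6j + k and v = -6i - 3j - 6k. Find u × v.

(-33, -24, 45)

i: 6·(-6) - 1·(-3) = -36 - (-3) = -33
j: 1·(-6) - (-3)·(-6) = -6 - 18 = -24
k: (-3)·(-3) - 6·(-6) = 9 - (-36) = 45
u × v = (-33, -24, 45)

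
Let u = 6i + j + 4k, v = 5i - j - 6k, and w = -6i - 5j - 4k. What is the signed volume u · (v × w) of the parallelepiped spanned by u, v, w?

-224

v × w:
i: (-1)·(-4) - (-6)·(-5) = 4 - 30 = -26
j: (-6)·(-6) - 5·(-4) = 36 - (-20) = 56
k: 5·(-5) - (-1)·(-6) = -25 - 6 = -31
v × w = (-26, 56, -31)
u · (v × w) = 6·(-26) + 1·56 + 4·(-31) = -156 + 56 - 124 = -224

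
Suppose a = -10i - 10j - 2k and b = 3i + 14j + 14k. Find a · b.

a · b = (-10)·3 + (-10)·14 + (-2)·14 = -30 - 140 - 28 = -198

-198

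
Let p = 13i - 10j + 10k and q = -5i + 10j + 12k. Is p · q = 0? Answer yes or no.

no

p · q = 13·(-5) + (-10)·10 + 10·12 = -65 - 100 + 120 = -45
Nonzero, so the vectors are not orthogonal.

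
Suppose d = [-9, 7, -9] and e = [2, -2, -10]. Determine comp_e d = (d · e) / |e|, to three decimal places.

d · e = (-9)·2 + 7·(-2) + (-9)·(-10) = -18 - 14 + 90 = 58
|e| = √(4 + 4 + 100) = √108 ≈ 10.3923
comp_e d = 58 / √108 ≈ 5.581

5.581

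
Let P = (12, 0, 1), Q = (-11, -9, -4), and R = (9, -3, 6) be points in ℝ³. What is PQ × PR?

(-60, 130, 42)

PQ = (-23, -9, -5)
PR = (-3, -3, 5)
i: (-9)·5 - (-5)·(-3) = -45 - 15 = -60
j: (-5)·(-3) - (-23)·5 = 15 - (-115) = 130
k: (-23)·(-3) - (-9)·(-3) = 69 - 27 = 42
PQ × PR = (-60, 130, 42)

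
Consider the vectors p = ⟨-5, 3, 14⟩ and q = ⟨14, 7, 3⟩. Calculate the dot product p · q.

p · q = (-5)·14 + 3·7 + 14·3 = -70 + 21 + 42 = -7

-7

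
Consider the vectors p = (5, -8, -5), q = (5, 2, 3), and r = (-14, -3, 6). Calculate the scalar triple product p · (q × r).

616

q × r:
i: 2·6 - 3·(-3) = 12 - (-9) = 21
j: 3·(-14) - 5·6 = -42 - 30 = -72
k: 5·(-3) - 2·(-14) = -15 - (-28) = 13
q × r = (21, -72, 13)
p · (q × r) = 5·21 + (-8)·(-72) + (-5)·13 = 105 + 576 - 65 = 616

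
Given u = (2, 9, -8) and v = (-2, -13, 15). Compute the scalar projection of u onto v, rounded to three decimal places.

-12.080

u · v = 2·(-2) + 9·(-13) + (-8)·15 = -4 - 117 - 120 = -241
|v| = √(4 + 169 + 225) = √398 ≈ 19.9499
comp_v u = -241 / √398 ≈ -12.080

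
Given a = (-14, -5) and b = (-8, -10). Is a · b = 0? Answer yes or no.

a · b = (-14)·(-8) + (-5)·(-10) = 112 + 50 = 162
Nonzero, so the vectors are not orthogonal.

no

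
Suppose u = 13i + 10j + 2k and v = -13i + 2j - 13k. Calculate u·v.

u · v = 13·(-13) + 10·2 + 2·(-13) = -169 + 20 - 26 = -175

-175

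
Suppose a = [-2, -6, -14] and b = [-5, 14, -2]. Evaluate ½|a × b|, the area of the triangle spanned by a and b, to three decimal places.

i: (-6)·(-2) - (-14)·14 = 12 - (-196) = 208
j: (-14)·(-5) - (-2)·(-2) = 70 - 4 = 66
k: (-2)·14 - (-6)·(-5) = -28 - 30 = -58
a × b = (208, 66, -58)
|a × b| = √(208² + 66² + (-58)²) = √50984 ≈ 225.7964
area = ½ · 225.7964 ≈ 112.898

112.898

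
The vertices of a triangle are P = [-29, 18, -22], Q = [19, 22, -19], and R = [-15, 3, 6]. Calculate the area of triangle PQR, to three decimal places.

761.910

PQ = (48, 4, 3),  PR = (14, -15, 28)
i: 4·28 - 3·(-15) = 112 - (-45) = 157
j: 3·14 - 48·28 = 42 - 1344 = -1302
k: 48·(-15) - 4·14 = -720 - 56 = -776
PQ × PR = (157, -1302, -776)
|PQ × PR| = √2322029 ≈ 1523.8205
area = ½ · 1523.8205 ≈ 761.910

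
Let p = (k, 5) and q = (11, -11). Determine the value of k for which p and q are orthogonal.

p · q = k·11 + 5·(-11) = -55 + 11k
Set equal to 0: 11k = 55, so k = 5.

5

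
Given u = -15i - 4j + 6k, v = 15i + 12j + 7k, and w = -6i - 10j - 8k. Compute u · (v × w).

-390

v × w:
i: 12·(-8) - 7·(-10) = -96 - (-70) = -26
j: 7·(-6) - 15·(-8) = -42 - (-120) = 78
k: 15·(-10) - 12·(-6) = -150 - (-72) = -78
v × w = (-26, 78, -78)
u · (v × w) = (-15)·(-26) + (-4)·78 + 6·(-78) = 390 - 312 - 468 = -390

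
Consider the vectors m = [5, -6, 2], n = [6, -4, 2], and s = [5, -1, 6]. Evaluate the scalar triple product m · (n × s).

n × s:
i: (-4)·6 - 2·(-1) = -24 - (-2) = -22
j: 2·5 - 6·6 = 10 - 36 = -26
k: 6·(-1) - (-4)·5 = -6 - (-20) = 14
n × s = (-22, -26, 14)
m · (n × s) = 5·(-22) + (-6)·(-26) + 2·14 = -110 + 156 + 28 = 74

74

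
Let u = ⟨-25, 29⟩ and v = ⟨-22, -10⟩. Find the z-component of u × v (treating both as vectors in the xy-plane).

888

(-25)·(-10) - 29·(-22) = 250 - (-638) = 888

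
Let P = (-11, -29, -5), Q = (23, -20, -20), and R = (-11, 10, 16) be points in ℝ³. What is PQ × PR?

PQ = (34, 9, -15)
PR = (0, 39, 21)
i: 9·21 - (-15)·39 = 189 - (-585) = 774
j: (-15)·0 - 34·21 = 0 - 714 = -714
k: 34·39 - 9·0 = 1326 - 0 = 1326
PQ × PR = (774, -714, 1326)

(774, -714, 1326)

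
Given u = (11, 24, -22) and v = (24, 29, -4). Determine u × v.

i: 24·(-4) - (-22)·29 = -96 - (-638) = 542
j: (-22)·24 - 11·(-4) = -528 - (-44) = -484
k: 11·29 - 24·24 = 319 - 576 = -257
u × v = (542, -484, -257)

(542, -484, -257)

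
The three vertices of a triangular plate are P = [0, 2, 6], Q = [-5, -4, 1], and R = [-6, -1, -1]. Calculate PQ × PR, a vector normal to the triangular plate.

PQ = (-5, -6, -5)
PR = (-6, -3, -7)
i: (-6)·(-7) - (-5)·(-3) = 42 - 15 = 27
j: (-5)·(-6) - (-5)·(-7) = 30 - 35 = -5
k: (-5)·(-3) - (-6)·(-6) = 15 - 36 = -21
PQ × PR = (27, -5, -21)

(27, -5, -21)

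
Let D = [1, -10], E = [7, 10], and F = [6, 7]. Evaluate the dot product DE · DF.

370

DE = E − D = (6, 20)
DF = F − D = (5, 17)
DE · DF = 6·5 + 20·17 = 30 + 340 = 370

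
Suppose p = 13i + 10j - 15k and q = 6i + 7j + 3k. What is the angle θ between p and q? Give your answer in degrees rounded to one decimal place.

p · q = 13·6 + 10·7 + (-15)·3 = 78 + 70 - 45 = 103
|p|² = 169 + 100 + 225 = 494,  |p| = √494 ≈ 22.226111
|q|² = 36 + 49 + 9 = 94,  |q| = √94 ≈ 9.695360
cos θ = 103 / (22.226111 · 9.695360) ≈ 0.47798
θ = arccos(0.47798) ≈ 61.4°

61.4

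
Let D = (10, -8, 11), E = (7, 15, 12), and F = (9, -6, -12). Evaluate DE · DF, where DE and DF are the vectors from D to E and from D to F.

DE = E − D = (-3, 23, 1)
DF = F − D = (-1, 2, -23)
DE · DF = (-3)·(-1) + 23·2 + 1·(-23) = 3 + 46 - 23 = 26

26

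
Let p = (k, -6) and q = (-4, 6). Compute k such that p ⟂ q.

-9

p · q = k·(-4) + (-6)·6 = -36 - 4k
Set equal to 0: -4k = 36, so k = -9.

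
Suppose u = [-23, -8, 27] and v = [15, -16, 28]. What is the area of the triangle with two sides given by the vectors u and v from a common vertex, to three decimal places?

587.752

i: (-8)·28 - 27·(-16) = -224 - (-432) = 208
j: 27·15 - (-23)·28 = 405 - (-644) = 1049
k: (-23)·(-16) - (-8)·15 = 368 - (-120) = 488
u × v = (208, 1049, 488)
|u × v| = √(208² + 1049² + 488²) = √1381809 ≈ 1175.5037
area = ½ · 1175.5037 ≈ 587.752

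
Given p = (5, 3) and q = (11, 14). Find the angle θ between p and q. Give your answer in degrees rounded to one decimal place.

20.9

p · q = 5·11 + 3·14 = 55 + 42 = 97
|p|² = 25 + 9 = 34,  |p| = √34 ≈ 5.830952
|q|² = 121 + 196 = 317,  |q| = √317 ≈ 17.804494
cos θ = 97 / (5.830952 · 17.804494) ≈ 0.93434
θ = arccos(0.93434) ≈ 20.9°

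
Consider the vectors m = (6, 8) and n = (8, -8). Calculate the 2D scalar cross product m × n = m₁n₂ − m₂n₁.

-112

6·(-8) - 8·8 = -48 - 64 = -112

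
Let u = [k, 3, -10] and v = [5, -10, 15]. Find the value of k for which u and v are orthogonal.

36

u · v = k·5 + 3·(-10) + (-10)·15 = -180 + 5k
Set equal to 0: 5k = 180, so k = 36.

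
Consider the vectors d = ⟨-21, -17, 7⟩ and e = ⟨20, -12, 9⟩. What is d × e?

i: (-17)·9 - 7·(-12) = -153 - (-84) = -69
j: 7·20 - (-21)·9 = 140 - (-189) = 329
k: (-21)·(-12) - (-17)·20 = 252 - (-340) = 592
d × e = (-69, 329, 592)

(-69, 329, 592)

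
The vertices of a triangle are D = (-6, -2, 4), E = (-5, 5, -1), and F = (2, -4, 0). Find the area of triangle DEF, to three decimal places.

39.064

DE = (1, 7, -5),  DF = (8, -2, -4)
i: 7·(-4) - (-5)·(-2) = -28 - 10 = -38
j: (-5)·8 - 1·(-4) = -40 - (-4) = -36
k: 1·(-2) - 7·8 = -2 - 56 = -58
DE × DF = (-38, -36, -58)
|DE × DF| = √6104 ≈ 78.1281
area = ½ · 78.1281 ≈ 39.064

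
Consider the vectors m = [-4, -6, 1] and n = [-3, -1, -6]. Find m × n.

i: (-6)·(-6) - 1·(-1) = 36 - (-1) = 37
j: 1·(-3) - (-4)·(-6) = -3 - 24 = -27
k: (-4)·(-1) - (-6)·(-3) = 4 - 18 = -14
m × n = (37, -27, -14)

(37, -27, -14)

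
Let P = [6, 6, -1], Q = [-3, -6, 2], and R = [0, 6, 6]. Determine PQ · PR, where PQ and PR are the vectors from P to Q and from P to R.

PQ = Q − P = (-9, -12, 3)
PR = R − P = (-6, 0, 7)
PQ · PR = (-9)·(-6) + (-12)·0 + 3·7 = 54 + 0 + 21 = 75

75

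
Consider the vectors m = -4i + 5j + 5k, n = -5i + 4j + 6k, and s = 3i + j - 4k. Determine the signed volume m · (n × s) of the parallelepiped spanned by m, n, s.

n × s:
i: 4·(-4) - 6·1 = -16 - 6 = -22
j: 6·3 - (-5)·(-4) = 18 - 20 = -2
k: (-5)·1 - 4·3 = -5 - 12 = -17
n × s = (-22, -2, -17)
m · (n × s) = (-4)·(-22) + 5·(-2) + 5·(-17) = 88 - 10 - 85 = -7

-7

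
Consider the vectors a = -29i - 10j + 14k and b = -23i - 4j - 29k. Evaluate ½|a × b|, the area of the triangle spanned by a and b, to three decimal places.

609.361

i: (-10)·(-29) - 14·(-4) = 290 - (-56) = 346
j: 14·(-23) - (-29)·(-29) = -322 - 841 = -1163
k: (-29)·(-4) - (-10)·(-23) = 116 - 230 = -114
a × b = (346, -1163, -114)
|a × b| = √(346² + (-1163)² + (-114)²) = √1485281 ≈ 1218.7211
area = ½ · 1218.7211 ≈ 609.361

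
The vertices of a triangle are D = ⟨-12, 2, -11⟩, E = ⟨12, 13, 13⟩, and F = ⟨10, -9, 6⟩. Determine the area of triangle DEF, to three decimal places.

344.179

DE = (24, 11, 24),  DF = (22, -11, 17)
i: 11·17 - 24·(-11) = 187 - (-264) = 451
j: 24·22 - 24·17 = 528 - 408 = 120
k: 24·(-11) - 11·22 = -264 - 242 = -506
DE × DF = (451, 120, -506)
|DE × DF| = √473837 ≈ 688.3582
area = ½ · 688.3582 ≈ 344.179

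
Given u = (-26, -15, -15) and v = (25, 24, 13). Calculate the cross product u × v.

i: (-15)·13 - (-15)·24 = -195 - (-360) = 165
j: (-15)·25 - (-26)·13 = -375 - (-338) = -37
k: (-26)·24 - (-15)·25 = -624 - (-375) = -249
u × v = (165, -37, -249)

(165, -37, -249)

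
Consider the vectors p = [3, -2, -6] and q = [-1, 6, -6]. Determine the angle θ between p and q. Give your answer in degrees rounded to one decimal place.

69.4

p · q = 3·(-1) + (-2)·6 + (-6)·(-6) = -3 - 12 + 36 = 21
|p|² = 9 + 4 + 36 = 49,  |p| = √49 ≈ 7.000000
|q|² = 1 + 36 + 36 = 73,  |q| = √73 ≈ 8.544004
cos θ = 21 / (7.000000 · 8.544004) ≈ 0.35112
θ = arccos(0.35112) ≈ 69.4°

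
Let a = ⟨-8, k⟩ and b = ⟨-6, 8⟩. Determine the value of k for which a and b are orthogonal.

-6

a · b = (-8)·(-6) + k·8 = 48 + 8k
Set equal to 0: 8k = -48, so k = -6.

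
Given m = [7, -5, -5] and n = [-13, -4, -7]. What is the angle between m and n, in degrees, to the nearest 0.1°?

103.7

m · n = 7·(-13) + (-5)·(-4) + (-5)·(-7) = -91 + 20 + 35 = -36
|m|² = 49 + 25 + 25 = 99,  |m| = √99 ≈ 9.949874
|n|² = 169 + 16 + 49 = 234,  |n| = √234 ≈ 15.297059
cos θ = -36 / (9.949874 · 15.297059) ≈ -0.23652
θ = arccos(-0.23652) ≈ 103.7°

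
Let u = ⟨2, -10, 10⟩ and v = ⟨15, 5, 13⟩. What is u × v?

(-180, 124, 160)

i: (-10)·13 - 10·5 = -130 - 50 = -180
j: 10·15 - 2·13 = 150 - 26 = 124
k: 2·5 - (-10)·15 = 10 - (-150) = 160
u × v = (-180, 124, 160)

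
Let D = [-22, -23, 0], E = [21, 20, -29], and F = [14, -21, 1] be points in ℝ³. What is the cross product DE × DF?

DE = (43, 43, -29)
DF = (36, 2, 1)
i: 43·1 - (-29)·2 = 43 - (-58) = 101
j: (-29)·36 - 43·1 = -1044 - 43 = -1087
k: 43·2 - 43·36 = 86 - 1548 = -1462
DE × DF = (101, -1087, -1462)

(101, -1087, -1462)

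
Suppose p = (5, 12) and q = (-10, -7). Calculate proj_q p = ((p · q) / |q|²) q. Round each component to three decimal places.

(8.993, 6.295)

p · q = 5·(-10) + 12·(-7) = -50 - 84 = -134
|q|² = 100 + 49 = 149
proj_q p = (-134/149) · (-10, -7) ≈ (8.993, 6.295)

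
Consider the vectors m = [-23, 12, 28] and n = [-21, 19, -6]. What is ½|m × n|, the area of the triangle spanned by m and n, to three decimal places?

i: 12·(-6) - 28·19 = -72 - 532 = -604
j: 28·(-21) - (-23)·(-6) = -588 - 138 = -726
k: (-23)·19 - 12·(-21) = -437 - (-252) = -185
m × n = (-604, -726, -185)
|m × n| = √((-604)² + (-726)² + (-185)²) = √926117 ≈ 962.3497
area = ½ · 962.3497 ≈ 481.175

481.175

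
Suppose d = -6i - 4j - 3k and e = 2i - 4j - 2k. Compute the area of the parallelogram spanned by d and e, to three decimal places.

36.932

i: (-4)·(-2) - (-3)·(-4) = 8 - 12 = -4
j: (-3)·2 - (-6)·(-2) = -6 - 12 = -18
k: (-6)·(-4) - (-4)·2 = 24 - (-8) = 32
d × e = (-4, -18, 32)
|d × e| = √((-4)² + (-18)² + 32²) = √1364 ≈ 36.9324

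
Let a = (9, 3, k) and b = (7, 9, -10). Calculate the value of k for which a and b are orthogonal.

9

a · b = 9·7 + 3·9 + k·(-10) = 90 - 10k
Set equal to 0: -10k = -90, so k = 9.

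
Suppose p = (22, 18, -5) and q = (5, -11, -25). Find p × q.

(-505, 525, -332)

i: 18·(-25) - (-5)·(-11) = -450 - 55 = -505
j: (-5)·5 - 22·(-25) = -25 - (-550) = 525
k: 22·(-11) - 18·5 = -242 - 90 = -332
p × q = (-505, 525, -332)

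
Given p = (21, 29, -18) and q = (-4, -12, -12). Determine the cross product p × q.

(-564, 324, -136)

i: 29·(-12) - (-18)·(-12) = -348 - 216 = -564
j: (-18)·(-4) - 21·(-12) = 72 - (-252) = 324
k: 21·(-12) - 29·(-4) = -252 - (-116) = -136
p × q = (-564, 324, -136)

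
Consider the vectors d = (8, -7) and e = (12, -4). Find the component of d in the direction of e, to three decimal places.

9.803

d · e = 8·12 + (-7)·(-4) = 96 + 28 = 124
|e| = √(144 + 16) = √160 ≈ 12.6491
comp_e d = 124 / √160 ≈ 9.803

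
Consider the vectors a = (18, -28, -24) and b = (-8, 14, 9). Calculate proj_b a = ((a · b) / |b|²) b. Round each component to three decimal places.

a · b = 18·(-8) + (-28)·14 + (-24)·9 = -144 - 392 - 216 = -752
|b|² = 64 + 196 + 81 = 341
proj_b a = (-752/341) · (-8, 14, 9) ≈ (17.642, -30.874, -19.848)

(17.642, -30.874, -19.848)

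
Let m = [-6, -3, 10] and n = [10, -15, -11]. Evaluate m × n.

(183, 34, 120)

i: (-3)·(-11) - 10·(-15) = 33 - (-150) = 183
j: 10·10 - (-6)·(-11) = 100 - 66 = 34
k: (-6)·(-15) - (-3)·10 = 90 - (-30) = 120
m × n = (183, 34, 120)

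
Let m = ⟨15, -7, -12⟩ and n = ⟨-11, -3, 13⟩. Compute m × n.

(-127, -63, -122)

i: (-7)·13 - (-12)·(-3) = -91 - 36 = -127
j: (-12)·(-11) - 15·13 = 132 - 195 = -63
k: 15·(-3) - (-7)·(-11) = -45 - 77 = -122
m × n = (-127, -63, -122)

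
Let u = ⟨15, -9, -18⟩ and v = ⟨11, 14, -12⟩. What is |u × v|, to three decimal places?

i: (-9)·(-12) - (-18)·14 = 108 - (-252) = 360
j: (-18)·11 - 15·(-12) = -198 - (-180) = -18
k: 15·14 - (-9)·11 = 210 - (-99) = 309
u × v = (360, -18, 309)
|u × v| = √(360² + (-18)² + 309²) = √225405 ≈ 474.7684

474.768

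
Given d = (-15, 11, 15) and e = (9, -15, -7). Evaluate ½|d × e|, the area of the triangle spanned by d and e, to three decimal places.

98.336

i: 11·(-7) - 15·(-15) = -77 - (-225) = 148
j: 15·9 - (-15)·(-7) = 135 - 105 = 30
k: (-15)·(-15) - 11·9 = 225 - 99 = 126
d × e = (148, 30, 126)
|d × e| = √(148² + 30² + 126²) = √38680 ≈ 196.6723
area = ½ · 196.6723 ≈ 98.336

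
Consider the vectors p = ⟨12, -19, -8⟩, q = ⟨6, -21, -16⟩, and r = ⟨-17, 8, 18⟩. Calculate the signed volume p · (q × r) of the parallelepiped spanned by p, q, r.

q × r:
i: (-21)·18 - (-16)·8 = -378 - (-128) = -250
j: (-16)·(-17) - 6·18 = 272 - 108 = 164
k: 6·8 - (-21)·(-17) = 48 - 357 = -309
q × r = (-250, 164, -309)
p · (q × r) = 12·(-250) + (-19)·164 + (-8)·(-309) = -3000 - 3116 + 2472 = -3644

-3644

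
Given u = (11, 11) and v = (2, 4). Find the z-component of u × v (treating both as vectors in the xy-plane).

22

11·4 - 11·2 = 44 - 22 = 22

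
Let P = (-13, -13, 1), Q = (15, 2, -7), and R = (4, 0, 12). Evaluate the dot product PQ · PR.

583

PQ = Q − P = (28, 15, -8)
PR = R − P = (17, 13, 11)
PQ · PR = 28·17 + 15·13 + (-8)·11 = 476 + 195 - 88 = 583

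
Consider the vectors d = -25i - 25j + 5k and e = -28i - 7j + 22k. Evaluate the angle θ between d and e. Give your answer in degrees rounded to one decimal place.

d · e = (-25)·(-28) + (-25)·(-7) + 5·22 = 700 + 175 + 110 = 985
|d|² = 625 + 625 + 25 = 1275,  |d| = √1275 ≈ 35.707142
|e|² = 784 + 49 + 484 = 1317,  |e| = √1317 ≈ 36.290495
cos θ = 985 / (35.707142 · 36.290495) ≈ 0.76013
θ = arccos(0.76013) ≈ 40.5°

40.5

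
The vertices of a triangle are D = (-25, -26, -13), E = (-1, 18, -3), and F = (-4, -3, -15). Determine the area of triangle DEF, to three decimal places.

276.619

DE = (24, 44, 10),  DF = (21, 23, -2)
i: 44·(-2) - 10·23 = -88 - 230 = -318
j: 10·21 - 24·(-2) = 210 - (-48) = 258
k: 24·23 - 44·21 = 552 - 924 = -372
DE × DF = (-318, 258, -372)
|DE × DF| = √306072 ≈ 553.2377
area = ½ · 553.2377 ≈ 276.619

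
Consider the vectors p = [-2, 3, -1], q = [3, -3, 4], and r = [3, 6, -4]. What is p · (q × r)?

69

q × r:
i: (-3)·(-4) - 4·6 = 12 - 24 = -12
j: 4·3 - 3·(-4) = 12 - (-12) = 24
k: 3·6 - (-3)·3 = 18 - (-9) = 27
q × r = (-12, 24, 27)
p · (q × r) = (-2)·(-12) + 3·24 + (-1)·27 = 24 + 72 - 27 = 69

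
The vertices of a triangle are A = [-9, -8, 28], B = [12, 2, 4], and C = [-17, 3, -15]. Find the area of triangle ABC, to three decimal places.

575.174

AB = (21, 10, -24),  AC = (-8, 11, -43)
i: 10·(-43) - (-24)·11 = -430 - (-264) = -166
j: (-24)·(-8) - 21·(-43) = 192 - (-903) = 1095
k: 21·11 - 10·(-8) = 231 - (-80) = 311
AB × AC = (-166, 1095, 311)
|AB × AC| = √1323302 ≈ 1150.3486
area = ½ · 1150.3486 ≈ 575.174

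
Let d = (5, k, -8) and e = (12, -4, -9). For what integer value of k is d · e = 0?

d · e = 5·12 + k·(-4) + (-8)·(-9) = 132 - 4k
Set equal to 0: -4k = -132, so k = 33.

33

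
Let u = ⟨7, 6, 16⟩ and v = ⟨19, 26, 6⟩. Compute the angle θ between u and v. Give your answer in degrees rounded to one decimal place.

50.5

u · v = 7·19 + 6·26 + 16·6 = 133 + 156 + 96 = 385
|u|² = 49 + 36 + 256 = 341,  |u| = √341 ≈ 18.466185
|v|² = 361 + 676 + 36 = 1073,  |v| = √1073 ≈ 32.756679
cos θ = 385 / (18.466185 · 32.756679) ≈ 0.63648
θ = arccos(0.63648) ≈ 50.5°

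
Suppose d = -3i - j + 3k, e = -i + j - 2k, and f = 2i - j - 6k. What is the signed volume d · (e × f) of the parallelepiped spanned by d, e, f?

31

e × f:
i: 1·(-6) - (-2)·(-1) = -6 - 2 = -8
j: (-2)·2 - (-1)·(-6) = -4 - 6 = -10
k: (-1)·(-1) - 1·2 = 1 - 2 = -1
e × f = (-8, -10, -1)
d · (e × f) = (-3)·(-8) + (-1)·(-10) + 3·(-1) = 24 + 10 - 3 = 31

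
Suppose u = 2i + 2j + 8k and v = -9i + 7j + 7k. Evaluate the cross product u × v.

i: 2·7 - 8·7 = 14 - 56 = -42
j: 8·(-9) - 2·7 = -72 - 14 = -86
k: 2·7 - 2·(-9) = 14 - (-18) = 32
u × v = (-42, -86, 32)

(-42, -86, 32)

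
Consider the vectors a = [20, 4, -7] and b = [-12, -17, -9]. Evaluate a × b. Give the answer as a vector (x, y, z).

i: 4·(-9) - (-7)·(-17) = -36 - 119 = -155
j: (-7)·(-12) - 20·(-9) = 84 - (-180) = 264
k: 20·(-17) - 4·(-12) = -340 - (-48) = -292
a × b = (-155, 264, -292)

(-155, 264, -292)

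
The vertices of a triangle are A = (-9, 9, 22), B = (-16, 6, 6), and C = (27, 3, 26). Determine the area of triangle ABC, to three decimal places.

AB = (-7, -3, -16),  AC = (36, -6, 4)
i: (-3)·4 - (-16)·(-6) = -12 - 96 = -108
j: (-16)·36 - (-7)·4 = -576 - (-28) = -548
k: (-7)·(-6) - (-3)·36 = 42 - (-108) = 150
AB × AC = (-108, -548, 150)
|AB × AC| = √334468 ≈ 578.3321
area = ½ · 578.3321 ≈ 289.166

289.166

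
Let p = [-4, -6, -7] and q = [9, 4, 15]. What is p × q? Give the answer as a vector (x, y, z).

(-62, -3, 38)

i: (-6)·15 - (-7)·4 = -90 - (-28) = -62
j: (-7)·9 - (-4)·15 = -63 - (-60) = -3
k: (-4)·4 - (-6)·9 = -16 - (-54) = 38
p × q = (-62, -3, 38)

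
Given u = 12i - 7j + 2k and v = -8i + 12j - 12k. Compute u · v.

-204

u · v = 12·(-8) + (-7)·12 + 2·(-12) = -96 - 84 - 24 = -204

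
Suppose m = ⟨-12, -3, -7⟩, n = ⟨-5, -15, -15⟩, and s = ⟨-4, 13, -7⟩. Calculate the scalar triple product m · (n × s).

-2800

n × s:
i: (-15)·(-7) - (-15)·13 = 105 - (-195) = 300
j: (-15)·(-4) - (-5)·(-7) = 60 - 35 = 25
k: (-5)·13 - (-15)·(-4) = -65 - 60 = -125
n × s = (300, 25, -125)
m · (n × s) = (-12)·300 + (-3)·25 + (-7)·(-125) = -3600 - 75 + 875 = -2800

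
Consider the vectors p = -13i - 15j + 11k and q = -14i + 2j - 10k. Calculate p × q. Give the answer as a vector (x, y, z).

(128, -284, -236)

i: (-15)·(-10) - 11·2 = 150 - 22 = 128
j: 11·(-14) - (-13)·(-10) = -154 - 130 = -284
k: (-13)·2 - (-15)·(-14) = -26 - 210 = -236
p × q = (128, -284, -236)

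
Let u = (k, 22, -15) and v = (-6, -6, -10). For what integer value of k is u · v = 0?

u · v = k·(-6) + 22·(-6) + (-15)·(-10) = 18 - 6k
Set equal to 0: -6k = -18, so k = 3.

3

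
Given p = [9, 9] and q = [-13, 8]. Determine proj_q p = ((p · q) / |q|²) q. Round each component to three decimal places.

p · q = 9·(-13) + 9·8 = -117 + 72 = -45
|q|² = 169 + 64 = 233
proj_q p = (-45/233) · (-13, 8) ≈ (2.511, -1.545)

(2.511, -1.545)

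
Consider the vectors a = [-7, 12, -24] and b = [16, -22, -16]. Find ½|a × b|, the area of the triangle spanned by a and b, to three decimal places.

i: 12·(-16) - (-24)·(-22) = -192 - 528 = -720
j: (-24)·16 - (-7)·(-16) = -384 - 112 = -496
k: (-7)·(-22) - 12·16 = 154 - 192 = -38
a × b = (-720, -496, -38)
|a × b| = √((-720)² + (-496)² + (-38)²) = √765860 ≈ 875.1343
area = ½ · 875.1343 ≈ 437.567

437.567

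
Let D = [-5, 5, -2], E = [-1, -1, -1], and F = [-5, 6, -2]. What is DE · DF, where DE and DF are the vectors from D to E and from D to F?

DE = E − D = (4, -6, 1)
DF = F − D = (0, 1, 0)
DE · DF = 4·0 + (-6)·1 + 1·0 = 0 - 6 + 0 = -6

-6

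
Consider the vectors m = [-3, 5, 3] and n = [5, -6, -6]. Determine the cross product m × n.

i: 5·(-6) - 3·(-6) = -30 - (-18) = -12
j: 3·5 - (-3)·(-6) = 15 - 18 = -3
k: (-3)·(-6) - 5·5 = 18 - 25 = -7
m × n = (-12, -3, -7)

(-12, -3, -7)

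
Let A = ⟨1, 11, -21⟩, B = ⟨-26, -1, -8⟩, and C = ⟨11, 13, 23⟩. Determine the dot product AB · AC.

278

AB = B − A = (-27, -12, 13)
AC = C − A = (10, 2, 44)
AB · AC = (-27)·10 + (-12)·2 + 13·44 = -270 - 24 + 572 = 278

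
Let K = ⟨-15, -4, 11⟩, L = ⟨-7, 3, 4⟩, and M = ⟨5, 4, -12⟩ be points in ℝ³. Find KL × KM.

(-105, 44, -76)

KL = (8, 7, -7)
KM = (20, 8, -23)
i: 7·(-23) - (-7)·8 = -161 - (-56) = -105
j: (-7)·20 - 8·(-23) = -140 - (-184) = 44
k: 8·8 - 7·20 = 64 - 140 = -76
KL × KM = (-105, 44, -76)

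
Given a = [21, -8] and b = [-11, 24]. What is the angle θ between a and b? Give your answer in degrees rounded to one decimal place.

135.5

a · b = 21·(-11) + (-8)·24 = -231 - 192 = -423
|a|² = 441 + 64 = 505,  |a| = √505 ≈ 22.472205
|b|² = 121 + 576 = 697,  |b| = √697 ≈ 26.400758
cos θ = -423 / (22.472205 · 26.400758) ≈ -0.71298
θ = arccos(-0.71298) ≈ 135.5°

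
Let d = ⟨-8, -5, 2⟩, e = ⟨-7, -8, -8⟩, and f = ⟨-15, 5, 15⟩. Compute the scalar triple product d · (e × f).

-795

e × f:
i: (-8)·15 - (-8)·5 = -120 - (-40) = -80
j: (-8)·(-15) - (-7)·15 = 120 - (-105) = 225
k: (-7)·5 - (-8)·(-15) = -35 - 120 = -155
e × f = (-80, 225, -155)
d · (e × f) = (-8)·(-80) + (-5)·225 + 2·(-155) = 640 - 1125 - 310 = -795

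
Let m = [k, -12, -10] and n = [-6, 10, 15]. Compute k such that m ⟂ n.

m · n = k·(-6) + (-12)·10 + (-10)·15 = -270 - 6k
Set equal to 0: -6k = 270, so k = -45.

-45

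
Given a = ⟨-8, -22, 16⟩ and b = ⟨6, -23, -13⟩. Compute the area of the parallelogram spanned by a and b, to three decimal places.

726.386

i: (-22)·(-13) - 16·(-23) = 286 - (-368) = 654
j: 16·6 - (-8)·(-13) = 96 - 104 = -8
k: (-8)·(-23) - (-22)·6 = 184 - (-132) = 316
a × b = (654, -8, 316)
|a × b| = √(654² + (-8)² + 316²) = √527636 ≈ 726.3856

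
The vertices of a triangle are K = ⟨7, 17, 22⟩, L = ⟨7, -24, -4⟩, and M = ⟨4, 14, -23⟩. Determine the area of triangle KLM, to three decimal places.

886.496

KL = (0, -41, -26),  KM = (-3, -3, -45)
i: (-41)·(-45) - (-26)·(-3) = 1845 - 78 = 1767
j: (-26)·(-3) - 0·(-45) = 78 - 0 = 78
k: 0·(-3) - (-41)·(-3) = 0 - 123 = -123
KL × KM = (1767, 78, -123)
|KL × KM| = √3143502 ≈ 1772.9924
area = ½ · 1772.9924 ≈ 886.496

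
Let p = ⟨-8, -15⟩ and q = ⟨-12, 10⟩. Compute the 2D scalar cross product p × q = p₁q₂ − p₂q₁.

(-8)·10 - (-15)·(-12) = -80 - 180 = -260

-260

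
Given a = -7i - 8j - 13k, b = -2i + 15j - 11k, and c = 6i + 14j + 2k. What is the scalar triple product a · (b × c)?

742

b × c:
i: 15·2 - (-11)·14 = 30 - (-154) = 184
j: (-11)·6 - (-2)·2 = -66 - (-4) = -62
k: (-2)·14 - 15·6 = -28 - 90 = -118
b × c = (184, -62, -118)
a · (b × c) = (-7)·184 + (-8)·(-62) + (-13)·(-118) = -1288 + 496 + 1534 = 742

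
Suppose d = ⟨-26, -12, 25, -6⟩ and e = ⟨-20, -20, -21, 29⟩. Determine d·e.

d · e = (-26)·(-20) + (-12)·(-20) + 25·(-21) + (-6)·29 = 520 + 240 - 525 - 174 = 61

61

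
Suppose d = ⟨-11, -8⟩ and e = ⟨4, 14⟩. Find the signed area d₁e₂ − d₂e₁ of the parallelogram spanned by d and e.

-122

(-11)·14 - (-8)·4 = -154 - (-32) = -122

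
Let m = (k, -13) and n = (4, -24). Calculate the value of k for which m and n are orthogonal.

m · n = k·4 + (-13)·(-24) = 312 + 4k
Set equal to 0: 4k = -312, so k = -78.

-78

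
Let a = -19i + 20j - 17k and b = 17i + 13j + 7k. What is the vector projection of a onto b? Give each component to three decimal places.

a · b = (-19)·17 + 20·13 + (-17)·7 = -323 + 260 - 119 = -182
|b|² = 289 + 169 + 49 = 507
proj_b a = (-182/507) · (17, 13, 7) ≈ (-6.103, -4.667, -2.513)

(-6.103, -4.667, -2.513)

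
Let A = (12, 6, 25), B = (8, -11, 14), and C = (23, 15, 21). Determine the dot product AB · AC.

-153

AB = B − A = (-4, -17, -11)
AC = C − A = (11, 9, -4)
AB · AC = (-4)·11 + (-17)·9 + (-11)·(-4) = -44 - 153 + 44 = -153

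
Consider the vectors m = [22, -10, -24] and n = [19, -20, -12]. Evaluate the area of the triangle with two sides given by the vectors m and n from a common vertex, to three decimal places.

i: (-10)·(-12) - (-24)·(-20) = 120 - 480 = -360
j: (-24)·19 - 22·(-12) = -456 - (-264) = -192
k: 22·(-20) - (-10)·19 = -440 - (-190) = -250
m × n = (-360, -192, -250)
|m × n| = √((-360)² + (-192)² + (-250)²) = √228964 ≈ 478.5018
area = ½ · 478.5018 ≈ 239.251

239.251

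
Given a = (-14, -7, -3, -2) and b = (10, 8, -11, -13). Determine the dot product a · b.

-137

a · b = (-14)·10 + (-7)·8 + (-3)·(-11) + (-2)·(-13) = -140 - 56 + 33 + 26 = -137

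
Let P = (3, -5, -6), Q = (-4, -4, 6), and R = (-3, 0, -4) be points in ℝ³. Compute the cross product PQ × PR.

PQ = (-7, 1, 12)
PR = (-6, 5, 2)
i: 1·2 - 12·5 = 2 - 60 = -58
j: 12·(-6) - (-7)·2 = -72 - (-14) = -58
k: (-7)·5 - 1·(-6) = -35 - (-6) = -29
PQ × PR = (-58, -58, -29)

(-58, -58, -29)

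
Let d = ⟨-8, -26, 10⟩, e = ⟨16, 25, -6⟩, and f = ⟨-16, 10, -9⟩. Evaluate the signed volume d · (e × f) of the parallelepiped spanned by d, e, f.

680

e × f:
i: 25·(-9) - (-6)·10 = -225 - (-60) = -165
j: (-6)·(-16) - 16·(-9) = 96 - (-144) = 240
k: 16·10 - 25·(-16) = 160 - (-400) = 560
e × f = (-165, 240, 560)
d · (e × f) = (-8)·(-165) + (-26)·240 + 10·560 = 1320 - 6240 + 5600 = 680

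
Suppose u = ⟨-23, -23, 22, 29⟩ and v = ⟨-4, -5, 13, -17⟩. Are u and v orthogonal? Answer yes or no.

yes

u · v = (-23)·(-4) + (-23)·(-5) + 22·13 + 29·(-17) = 92 + 115 + 286 - 493 = 0
Zero, so the vectors are orthogonal.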